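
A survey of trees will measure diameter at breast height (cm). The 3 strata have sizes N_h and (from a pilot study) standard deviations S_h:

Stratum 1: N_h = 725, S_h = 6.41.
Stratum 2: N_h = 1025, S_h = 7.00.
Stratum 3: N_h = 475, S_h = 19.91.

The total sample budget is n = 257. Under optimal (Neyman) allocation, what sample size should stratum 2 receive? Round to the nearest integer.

87

Neyman allocation: n_h = n · N_h S_h / Σ N_i S_i, with n = 257.
  stratum 1: N_h·S_h = 725·6.41 = 4647.25
  stratum 2: N_h·S_h = 1025·7.00 = 7175.00
  stratum 3: N_h·S_h = 475·19.91 = 9457.25
Σ N_h S_h = 21279.50
n for stratum 2 = 257·7175.00/21279.50 = 86.655 → 87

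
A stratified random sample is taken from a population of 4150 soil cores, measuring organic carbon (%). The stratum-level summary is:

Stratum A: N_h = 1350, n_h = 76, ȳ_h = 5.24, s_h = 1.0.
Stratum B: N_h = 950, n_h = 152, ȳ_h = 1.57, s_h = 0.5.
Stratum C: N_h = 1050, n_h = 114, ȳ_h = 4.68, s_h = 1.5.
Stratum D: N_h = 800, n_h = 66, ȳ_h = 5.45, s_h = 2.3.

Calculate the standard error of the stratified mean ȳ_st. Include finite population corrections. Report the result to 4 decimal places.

SE(ȳ_st) ≈ 0.0724

V̂(ȳ_st) = Σ W_h² (1 − n_h/N_h) s_h²/n_h, with W_h = N_h/N and N = 4150:
  stratum A: (1350/4150)²·(1 − 76/1350)·1.0²/76 = 0.00131399
  stratum B: (950/4150)²·(1 − 152/950)·0.5²/152 = 7.2398e-05
  stratum C: (1050/4150)²·(1 − 114/1050)·1.5²/114 = 0.00112628
  stratum D: (800/4150)²·(1 − 66/800)·2.3²/66 = 0.00273276
V̂(ȳ_st) = 0.00524543
SE(ȳ_st) = √0.00524543 = 0.0724254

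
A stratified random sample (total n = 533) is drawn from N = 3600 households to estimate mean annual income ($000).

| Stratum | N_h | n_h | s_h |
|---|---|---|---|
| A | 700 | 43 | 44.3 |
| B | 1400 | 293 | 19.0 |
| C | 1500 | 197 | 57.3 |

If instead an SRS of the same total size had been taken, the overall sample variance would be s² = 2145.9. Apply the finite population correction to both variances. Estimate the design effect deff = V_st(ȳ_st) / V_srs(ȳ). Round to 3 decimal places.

V̂(ȳ_st) = Σ W_h² (1 − n_h/N_h) s_h²/n_h, with W_h = N_h/N and N = 3600:
  stratum A: (700/3600)²·(1 − 43/700)·44.3²/43 = 1.61956
  stratum B: (1400/3600)²·(1 − 293/1400)·19.0²/293 = 0.147336
  stratum C: (1500/3600)²·(1 − 197/1500)·57.3²/197 = 2.51347
V_st = 4.28037
V_srs = (1 − 533/3600)·2145.9/533 = 3.43
deff = V_st / V_srs = 4.28037/3.43 = 1.2479

deff ≈ 1.248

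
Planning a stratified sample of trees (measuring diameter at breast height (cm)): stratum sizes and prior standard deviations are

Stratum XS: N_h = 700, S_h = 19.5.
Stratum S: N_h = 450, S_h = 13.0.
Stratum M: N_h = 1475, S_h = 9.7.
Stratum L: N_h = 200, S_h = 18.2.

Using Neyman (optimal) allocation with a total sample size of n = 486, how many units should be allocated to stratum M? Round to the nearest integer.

186

Neyman allocation: n_h = n · N_h S_h / Σ N_i S_i, with n = 486.
  stratum XS: N_h·S_h = 700·19.5 = 13650.00
  stratum S: N_h·S_h = 450·13.0 = 5850.00
  stratum M: N_h·S_h = 1475·9.7 = 14307.50
  stratum L: N_h·S_h = 200·18.2 = 3640.00
Σ N_h S_h = 37447.50
n for stratum M = 486·14307.50/37447.50 = 185.685 → 186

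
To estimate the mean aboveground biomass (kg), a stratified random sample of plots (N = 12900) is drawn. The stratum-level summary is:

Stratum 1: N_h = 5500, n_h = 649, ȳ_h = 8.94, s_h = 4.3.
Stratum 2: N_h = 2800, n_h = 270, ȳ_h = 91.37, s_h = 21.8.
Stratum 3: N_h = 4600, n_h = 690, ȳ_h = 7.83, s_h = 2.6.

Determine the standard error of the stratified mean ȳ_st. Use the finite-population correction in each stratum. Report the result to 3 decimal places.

SE(ȳ_st) ≈ 0.284

V̂(ȳ_st) = Σ W_h² (1 − n_h/N_h) s_h²/n_h, with W_h = N_h/N and N = 12900:
  stratum 1: (5500/12900)²·(1 − 649/5500)·4.3²/649 = 0.0045678
  stratum 2: (2800/12900)²·(1 − 270/2800)·21.8²/270 = 0.0749287
  stratum 3: (4600/12900)²·(1 − 690/4600)·2.6²/690 = 0.00105889
V̂(ȳ_st) = 0.0805554
SE(ȳ_st) = √0.0805554 = 0.283823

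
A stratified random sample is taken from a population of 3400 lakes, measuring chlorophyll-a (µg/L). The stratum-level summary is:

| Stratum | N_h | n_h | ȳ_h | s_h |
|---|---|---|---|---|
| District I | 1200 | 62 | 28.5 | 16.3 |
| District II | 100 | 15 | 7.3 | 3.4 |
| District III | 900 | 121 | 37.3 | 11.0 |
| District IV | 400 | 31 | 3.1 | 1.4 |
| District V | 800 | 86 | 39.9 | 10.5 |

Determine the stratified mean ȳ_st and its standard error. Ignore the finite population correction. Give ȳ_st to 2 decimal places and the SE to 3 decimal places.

ȳ_st ≈ 29.90, SE ≈ 0.822

ȳ_st = Σ W_h ȳ_h = (1200·28.5 + 100·7.3 + 900·37.3 + 400·3.1 + 800·39.9)/3400 = 29.90000
V̂(ȳ_st) = Σ W_h² s_h²/n_h, with W_h = N_h/N and N = 3400:
  stratum District I: (1200/3400)²·16.3²/62 = 0.533812
  stratum District II: (100/3400)²·3.4²/15 = 0.000666667
  stratum District III: (900/3400)²·11.0²/121 = 0.0700692
  stratum District IV: (400/3400)²·1.4²/31 = 0.000875098
  stratum District V: (800/3400)²·10.5²/86 = 0.0709745
V̂(ȳ_st) = 0.676397
SE(ȳ_st) = √0.676397 = 0.822434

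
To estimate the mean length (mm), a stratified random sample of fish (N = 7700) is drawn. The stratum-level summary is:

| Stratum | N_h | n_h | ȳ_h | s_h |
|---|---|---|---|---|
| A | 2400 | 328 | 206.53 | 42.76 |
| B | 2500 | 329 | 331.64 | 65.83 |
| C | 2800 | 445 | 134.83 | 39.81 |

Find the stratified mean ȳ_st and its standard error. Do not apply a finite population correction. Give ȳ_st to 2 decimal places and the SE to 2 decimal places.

ȳ_st ≈ 221.08, SE ≈ 1.55

ȳ_st = Σ W_h ȳ_h = (2400·206.53 + 2500·331.64 + 2800·134.83)/7700 = 221.07740
V̂(ȳ_st) = Σ W_h² s_h²/n_h, with W_h = N_h/N and N = 7700:
  stratum A: (2400/7700)²·42.76²/328 = 0.541555
  stratum B: (2500/7700)²·65.83²/329 = 1.38851
  stratum C: (2800/7700)²·39.81²/445 = 0.470933
V̂(ȳ_st) = 2.401
SE(ȳ_st) = √2.401 = 1.54952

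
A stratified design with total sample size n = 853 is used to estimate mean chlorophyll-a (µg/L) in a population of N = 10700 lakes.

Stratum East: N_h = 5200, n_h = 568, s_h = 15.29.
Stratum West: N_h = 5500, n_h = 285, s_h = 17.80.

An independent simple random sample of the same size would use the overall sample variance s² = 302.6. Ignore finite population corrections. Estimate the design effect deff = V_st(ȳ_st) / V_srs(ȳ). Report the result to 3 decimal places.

deff ≈ 1.102

V̂(ȳ_st) = Σ W_h² s_h²/n_h, with W_h = N_h/N and N = 10700:
  stratum East: (5200/10700)²·15.29²/568 = 0.0972088
  stratum West: (5500/10700)²·17.80²/285 = 0.293733
V_st = 0.390942
V_srs = s²/n = 302.6/853 = 0.354748
deff = V_st / V_srs = 0.390942/0.354748 = 1.1020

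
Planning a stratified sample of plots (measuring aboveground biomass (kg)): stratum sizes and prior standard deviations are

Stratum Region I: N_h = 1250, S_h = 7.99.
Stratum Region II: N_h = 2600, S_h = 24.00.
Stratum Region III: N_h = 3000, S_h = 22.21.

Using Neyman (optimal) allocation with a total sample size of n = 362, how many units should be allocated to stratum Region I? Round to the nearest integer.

Neyman allocation: n_h = n · N_h S_h / Σ N_i S_i, with n = 362.
  stratum Region I: N_h·S_h = 1250·7.99 = 9987.50
  stratum Region II: N_h·S_h = 2600·24.00 = 62400.00
  stratum Region III: N_h·S_h = 3000·22.21 = 66630.00
Σ N_h S_h = 139017.50
n for stratum Region I = 362·9987.50/139017.50 = 26.007 → 26

26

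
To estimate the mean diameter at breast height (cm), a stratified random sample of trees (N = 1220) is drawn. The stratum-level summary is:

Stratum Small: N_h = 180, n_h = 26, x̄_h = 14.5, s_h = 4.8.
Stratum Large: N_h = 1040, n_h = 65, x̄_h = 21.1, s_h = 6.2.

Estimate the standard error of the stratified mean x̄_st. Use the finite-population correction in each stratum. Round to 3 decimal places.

SE(x̄_st) ≈ 0.648

V̂(x̄_st) = Σ W_h² (1 − n_h/N_h) s_h²/n_h, with W_h = N_h/N and N = 1220:
  stratum Small: (180/1220)²·(1 − 26/180)·4.8²/26 = 0.0165038
  stratum Large: (1040/1220)²·(1 − 65/1040)·6.2²/65 = 0.402892
V̂(x̄_st) = 0.419395
SE(x̄_st) = √0.419395 = 0.647607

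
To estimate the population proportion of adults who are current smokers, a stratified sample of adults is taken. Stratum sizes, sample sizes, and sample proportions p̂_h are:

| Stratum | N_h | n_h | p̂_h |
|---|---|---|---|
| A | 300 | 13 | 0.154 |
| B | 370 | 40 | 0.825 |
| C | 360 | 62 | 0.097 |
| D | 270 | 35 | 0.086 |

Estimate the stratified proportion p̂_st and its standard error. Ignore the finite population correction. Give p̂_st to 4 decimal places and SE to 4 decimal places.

N = 1300; stratum weights W_h = N_h/N.
p̂_st = Σ W_h p̂_h = (300·0.154 + 370·0.825 + 360·0.097 + 270·0.086)/1300 = 0.31507
V̂(p̂_st) = Σ W_h² p̂_h(1−p̂_h)/(n_h−1):
  stratum A: (300/1300)²·0.154·0.846/12 = 0.000578183
  stratum B: (370/1300)²·0.825·0.175/39 = 0.000299878
  stratum C: (360/1300)²·0.097·0.903/61 = 0.000110115
  stratum D: (270/1300)²·0.086·0.914/34 = 9.97256e-05
V̂(p̂_st) = 0.0010879; SE = √V̂ = 0.0329834

p̂_st ≈ 0.3151, SE ≈ 0.0330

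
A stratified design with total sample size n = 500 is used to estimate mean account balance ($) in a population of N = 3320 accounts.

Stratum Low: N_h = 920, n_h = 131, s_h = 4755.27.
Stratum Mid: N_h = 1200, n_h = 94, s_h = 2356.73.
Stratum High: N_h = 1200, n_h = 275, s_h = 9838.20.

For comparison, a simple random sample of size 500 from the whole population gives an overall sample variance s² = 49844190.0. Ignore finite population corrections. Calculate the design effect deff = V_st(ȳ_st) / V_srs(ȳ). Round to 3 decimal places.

V̂(ȳ_st) = Σ W_h² s_h²/n_h, with W_h = N_h/N and N = 3320:
  stratum Low: (920/3320)²·4755.27²/131 = 13255
  stratum Mid: (1200/3320)²·2356.73²/94 = 7719.3
  stratum High: (1200/3320)²·9838.20²/275 = 45981.7
V_st = 66956
V_srs = s²/n = 49844190.0/500 = 99688.4
deff = V_st / V_srs = 66956/99688.4 = 0.6717

deff ≈ 0.672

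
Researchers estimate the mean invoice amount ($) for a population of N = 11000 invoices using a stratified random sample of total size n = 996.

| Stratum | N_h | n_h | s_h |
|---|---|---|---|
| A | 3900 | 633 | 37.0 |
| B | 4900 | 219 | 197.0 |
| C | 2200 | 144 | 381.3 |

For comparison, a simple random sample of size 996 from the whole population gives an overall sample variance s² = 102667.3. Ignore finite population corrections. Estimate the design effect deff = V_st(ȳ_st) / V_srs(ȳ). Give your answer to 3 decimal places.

deff ≈ 0.736

V̂(ȳ_st) = Σ W_h² s_h²/n_h, with W_h = N_h/N and N = 11000:
  stratum A: (3900/11000)²·37.0²/633 = 0.271859
  stratum B: (4900/11000)²·197.0²/219 = 35.1637
  stratum C: (2200/11000)²·381.3²/144 = 40.386
V_st = 75.8216
V_srs = s²/n = 102667.3/996 = 103.08
deff = V_st / V_srs = 75.8216/103.08 = 0.7356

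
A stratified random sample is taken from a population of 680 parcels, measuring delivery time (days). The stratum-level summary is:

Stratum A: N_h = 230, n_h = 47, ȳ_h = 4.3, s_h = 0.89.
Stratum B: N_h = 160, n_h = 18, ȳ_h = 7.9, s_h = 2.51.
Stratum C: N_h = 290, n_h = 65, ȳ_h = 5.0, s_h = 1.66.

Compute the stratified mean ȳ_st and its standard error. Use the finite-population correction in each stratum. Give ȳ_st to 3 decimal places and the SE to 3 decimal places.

ȳ_st ≈ 5.446, SE ≈ 0.157

ȳ_st = Σ W_h ȳ_h = (230·4.3 + 160·7.9 + 290·5.0)/680 = 5.44559
V̂(ȳ_st) = Σ W_h² (1 − n_h/N_h) s_h²/n_h, with W_h = N_h/N and N = 680:
  stratum A: (230/680)²·(1 − 47/230)·0.89²/47 = 0.00153406
  stratum B: (160/680)²·(1 − 18/160)·2.51²/18 = 0.0171975
  stratum C: (290/680)²·(1 − 65/290)·1.66²/65 = 0.00598226
V̂(ȳ_st) = 0.0247138
SE(ȳ_st) = √0.0247138 = 0.157206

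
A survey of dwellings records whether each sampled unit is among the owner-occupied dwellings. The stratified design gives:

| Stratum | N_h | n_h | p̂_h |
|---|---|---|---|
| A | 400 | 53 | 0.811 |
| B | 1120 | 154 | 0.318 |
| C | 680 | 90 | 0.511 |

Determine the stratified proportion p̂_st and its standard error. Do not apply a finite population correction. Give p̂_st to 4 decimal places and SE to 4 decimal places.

N = 2200; stratum weights W_h = N_h/N.
p̂_st = Σ W_h p̂_h = (400·0.811 + 1120·0.318 + 680·0.511)/2200 = 0.46729
V̂(p̂_st) = Σ W_h² p̂_h(1−p̂_h)/(n_h−1):
  stratum A: (400/2200)²·0.811·0.189/52 = 9.74437e-05
  stratum B: (1120/2200)²·0.318·0.682/153 = 0.000367376
  stratum C: (680/2200)²·0.511·0.489/89 = 0.000268233
V̂(p̂_st) = 0.000733053; SE = √V̂ = 0.0270749

p̂_st ≈ 0.4673, SE ≈ 0.0271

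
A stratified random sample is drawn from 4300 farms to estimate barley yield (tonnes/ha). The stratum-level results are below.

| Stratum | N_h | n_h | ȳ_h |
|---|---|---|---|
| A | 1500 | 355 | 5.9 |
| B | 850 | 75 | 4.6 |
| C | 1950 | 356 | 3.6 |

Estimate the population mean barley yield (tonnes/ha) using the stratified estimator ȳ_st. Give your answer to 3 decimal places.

ȳ_st ≈ 4.600

N = Σ N_h = 4300. Stratum weights W_h = N_h/N.
ȳ_st = (1500·5.9 + 850·4.6 + 1950·3.6) / 4300 = 4.60000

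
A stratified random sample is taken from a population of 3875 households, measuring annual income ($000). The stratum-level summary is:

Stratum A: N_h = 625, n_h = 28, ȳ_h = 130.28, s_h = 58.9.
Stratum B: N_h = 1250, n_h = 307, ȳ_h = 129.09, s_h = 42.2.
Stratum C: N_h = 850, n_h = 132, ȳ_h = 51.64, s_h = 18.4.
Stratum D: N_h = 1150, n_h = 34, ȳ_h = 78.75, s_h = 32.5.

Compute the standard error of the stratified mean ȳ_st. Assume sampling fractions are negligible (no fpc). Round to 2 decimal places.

V̂(ȳ_st) = Σ W_h² s_h²/n_h, with W_h = N_h/N and N = 3875:
  stratum A: (625/3875)²·58.9²/28 = 3.22321
  stratum B: (1250/3875)²·42.2²/307 = 0.603619
  stratum C: (850/3875)²·18.4²/132 = 0.123412
  stratum D: (1150/3875)²·32.5²/34 = 2.73615
V̂(ȳ_st) = 6.6864
SE(ȳ_st) = √6.6864 = 2.58581

SE(ȳ_st) ≈ 2.59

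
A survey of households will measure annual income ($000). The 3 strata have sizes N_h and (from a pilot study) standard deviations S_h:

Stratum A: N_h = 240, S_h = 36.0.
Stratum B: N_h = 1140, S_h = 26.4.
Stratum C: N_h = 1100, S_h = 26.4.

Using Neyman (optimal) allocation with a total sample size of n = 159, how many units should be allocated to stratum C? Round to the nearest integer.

68

Neyman allocation: n_h = n · N_h S_h / Σ N_i S_i, with n = 159.
  stratum A: N_h·S_h = 240·36.0 = 8640.00
  stratum B: N_h·S_h = 1140·26.4 = 30096.00
  stratum C: N_h·S_h = 1100·26.4 = 29040.00
Σ N_h S_h = 67776.00
n for stratum C = 159·29040.00/67776.00 = 68.127 → 68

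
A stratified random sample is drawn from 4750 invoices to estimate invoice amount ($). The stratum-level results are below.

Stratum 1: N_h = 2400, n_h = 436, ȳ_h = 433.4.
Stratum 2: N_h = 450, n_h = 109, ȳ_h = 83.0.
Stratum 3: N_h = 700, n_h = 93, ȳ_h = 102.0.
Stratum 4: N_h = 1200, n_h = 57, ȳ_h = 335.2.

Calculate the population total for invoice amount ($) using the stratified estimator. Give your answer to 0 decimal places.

τ̂_st = Σ N_h ȳ_h = 2400·433.4 + 450·83.0 + 700·102.0 + 1200·335.2 = 1551150

τ̂_st ≈ 1551150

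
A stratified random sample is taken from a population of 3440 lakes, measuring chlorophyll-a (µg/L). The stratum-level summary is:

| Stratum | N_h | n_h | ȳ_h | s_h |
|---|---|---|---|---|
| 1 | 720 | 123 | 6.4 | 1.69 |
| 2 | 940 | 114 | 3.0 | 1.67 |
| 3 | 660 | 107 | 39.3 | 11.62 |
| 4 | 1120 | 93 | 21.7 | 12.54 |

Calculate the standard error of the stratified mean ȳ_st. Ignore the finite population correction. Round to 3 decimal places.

V̂(ȳ_st) = Σ W_h² s_h²/n_h, with W_h = N_h/N and N = 3440:
  stratum 1: (720/3440)²·1.69²/123 = 0.00101722
  stratum 2: (940/3440)²·1.67²/114 = 0.0018267
  stratum 3: (660/3440)²·11.62²/107 = 0.0464515
  stratum 4: (1120/3440)²·12.54²/93 = 0.179238
V̂(ȳ_st) = 0.228534
SE(ȳ_st) = √0.228534 = 0.478052

SE(ȳ_st) ≈ 0.478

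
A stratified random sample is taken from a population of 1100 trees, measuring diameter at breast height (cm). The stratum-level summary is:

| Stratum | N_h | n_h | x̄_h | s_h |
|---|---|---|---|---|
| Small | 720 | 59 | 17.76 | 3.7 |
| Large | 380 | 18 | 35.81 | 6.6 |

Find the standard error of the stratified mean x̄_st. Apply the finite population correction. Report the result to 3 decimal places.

SE(x̄_st) ≈ 0.605

V̂(x̄_st) = Σ W_h² (1 − n_h/N_h) s_h²/n_h, with W_h = N_h/N and N = 1100:
  stratum Small: (720/1100)²·(1 − 59/720)·3.7²/59 = 0.0912641
  stratum Large: (380/1100)²·(1 − 18/380)·6.6²/18 = 0.27512
V̂(x̄_st) = 0.366384
SE(x̄_st) = √0.366384 = 0.605297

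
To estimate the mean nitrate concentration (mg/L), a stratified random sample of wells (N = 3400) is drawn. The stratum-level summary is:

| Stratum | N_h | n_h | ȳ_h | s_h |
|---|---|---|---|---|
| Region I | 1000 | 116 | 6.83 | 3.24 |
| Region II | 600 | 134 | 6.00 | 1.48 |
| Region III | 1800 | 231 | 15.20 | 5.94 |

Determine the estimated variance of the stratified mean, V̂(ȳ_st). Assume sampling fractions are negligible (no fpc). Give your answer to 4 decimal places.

V̂(ȳ_st) ≈ 0.0511

V̂(ȳ_st) = Σ W_h² s_h²/n_h, with W_h = N_h/N and N = 3400:
  stratum Region I: (1000/3400)²·3.24²/116 = 0.00782842
  stratum Region II: (600/3400)²·1.48²/134 = 0.000509053
  stratum Region III: (1800/3400)²·5.94²/231 = 0.0428103
V̂(ȳ_st) = 0.0511478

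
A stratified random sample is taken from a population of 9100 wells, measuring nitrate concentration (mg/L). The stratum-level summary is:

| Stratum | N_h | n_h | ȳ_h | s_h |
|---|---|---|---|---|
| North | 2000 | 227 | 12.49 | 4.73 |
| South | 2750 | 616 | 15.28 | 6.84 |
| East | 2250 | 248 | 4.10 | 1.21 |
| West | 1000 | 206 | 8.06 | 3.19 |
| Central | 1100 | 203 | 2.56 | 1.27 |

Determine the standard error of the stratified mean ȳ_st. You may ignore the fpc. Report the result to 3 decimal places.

SE(ȳ_st) ≈ 0.113

V̂(ȳ_st) = Σ W_h² s_h²/n_h, with W_h = N_h/N and N = 9100:
  stratum North: (2000/9100)²·4.73²/227 = 0.00476073
  stratum South: (2750/9100)²·6.84²/616 = 0.00693608
  stratum East: (2250/9100)²·1.21²/248 = 0.000360912
  stratum West: (1000/9100)²·3.19²/206 = 0.000596529
  stratum Central: (1100/9100)²·1.27²/203 = 0.000116095
V̂(ȳ_st) = 0.0127703
SE(ȳ_st) = √0.0127703 = 0.113006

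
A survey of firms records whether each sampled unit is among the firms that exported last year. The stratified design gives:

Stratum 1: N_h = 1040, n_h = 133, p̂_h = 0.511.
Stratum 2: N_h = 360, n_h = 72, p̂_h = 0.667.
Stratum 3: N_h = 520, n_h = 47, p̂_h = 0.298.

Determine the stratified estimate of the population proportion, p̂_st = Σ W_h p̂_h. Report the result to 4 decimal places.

p̂_st ≈ 0.4826

N = 1920; stratum weights W_h = N_h/N.
p̂_st = Σ W_h p̂_h = (1040·0.511 + 360·0.667 + 520·0.298)/1920 = 0.48256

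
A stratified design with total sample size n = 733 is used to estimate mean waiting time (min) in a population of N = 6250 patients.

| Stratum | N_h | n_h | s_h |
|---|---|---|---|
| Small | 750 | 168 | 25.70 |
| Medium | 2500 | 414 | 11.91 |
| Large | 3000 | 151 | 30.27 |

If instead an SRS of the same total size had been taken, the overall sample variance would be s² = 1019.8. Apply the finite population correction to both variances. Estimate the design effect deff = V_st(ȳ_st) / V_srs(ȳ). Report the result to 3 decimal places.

deff ≈ 1.154

V̂(ȳ_st) = Σ W_h² (1 − n_h/N_h) s_h²/n_h, with W_h = N_h/N and N = 6250:
  stratum Small: (750/6250)²·(1 − 168/750)·25.70²/168 = 0.043932
  stratum Medium: (2500/6250)²·(1 − 414/2500)·11.91²/414 = 0.0457422
  stratum Large: (3000/6250)²·(1 − 151/3000)·30.27²/151 = 1.3277
V_st = 1.41738
V_srs = (1 − 733/6250)·1019.8/733 = 1.2281
deff = V_st / V_srs = 1.41738/1.2281 = 1.1541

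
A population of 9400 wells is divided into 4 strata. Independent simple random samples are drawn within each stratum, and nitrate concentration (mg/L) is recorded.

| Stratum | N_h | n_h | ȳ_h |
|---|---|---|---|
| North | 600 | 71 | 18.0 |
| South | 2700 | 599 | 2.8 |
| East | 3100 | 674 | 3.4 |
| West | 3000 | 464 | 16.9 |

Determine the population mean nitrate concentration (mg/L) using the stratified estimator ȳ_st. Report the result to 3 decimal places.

N = Σ N_h = 9400. Stratum weights W_h = N_h/N.
ȳ_st = (600·18.0 + 2700·2.8 + 3100·3.4 + 3000·16.9) / 9400 = 8.46809

ȳ_st ≈ 8.468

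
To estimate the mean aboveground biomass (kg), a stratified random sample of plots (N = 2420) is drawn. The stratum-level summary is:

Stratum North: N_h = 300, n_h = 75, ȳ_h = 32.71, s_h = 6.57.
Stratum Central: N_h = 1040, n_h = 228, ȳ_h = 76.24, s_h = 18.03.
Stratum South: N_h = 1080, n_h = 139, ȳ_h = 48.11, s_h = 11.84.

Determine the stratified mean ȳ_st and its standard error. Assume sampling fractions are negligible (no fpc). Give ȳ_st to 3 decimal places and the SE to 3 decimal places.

ȳ_st = Σ W_h ȳ_h = (300·32.71 + 1040·76.24 + 1080·48.11)/2420 = 58.28983
V̂(ȳ_st) = Σ W_h² s_h²/n_h, with W_h = N_h/N and N = 2420:
  stratum North: (300/2420)²·6.57²/75 = 0.00884466
  stratum Central: (1040/2420)²·18.03²/228 = 0.263325
  stratum South: (1080/2420)²·11.84²/139 = 0.200866
V̂(ȳ_st) = 0.473035
SE(ȳ_st) = √0.473035 = 0.687776

ȳ_st ≈ 58.290, SE ≈ 0.688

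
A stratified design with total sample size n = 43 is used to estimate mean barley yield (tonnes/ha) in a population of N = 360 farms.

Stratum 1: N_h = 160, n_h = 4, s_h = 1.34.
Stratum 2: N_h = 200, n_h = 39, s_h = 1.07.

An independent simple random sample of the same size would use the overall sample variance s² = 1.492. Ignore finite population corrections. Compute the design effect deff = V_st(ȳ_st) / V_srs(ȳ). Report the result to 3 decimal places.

V̂(ȳ_st) = Σ W_h² s_h²/n_h, with W_h = N_h/N and N = 360:
  stratum 1: (160/360)²·1.34²/4 = 0.0886716
  stratum 2: (200/360)²·1.07²/39 = 0.00906062
V_st = 0.0977322
V_srs = s²/n = 1.492/43 = 0.0346977
deff = V_st / V_srs = 0.0977322/0.0346977 = 2.8167

deff ≈ 2.817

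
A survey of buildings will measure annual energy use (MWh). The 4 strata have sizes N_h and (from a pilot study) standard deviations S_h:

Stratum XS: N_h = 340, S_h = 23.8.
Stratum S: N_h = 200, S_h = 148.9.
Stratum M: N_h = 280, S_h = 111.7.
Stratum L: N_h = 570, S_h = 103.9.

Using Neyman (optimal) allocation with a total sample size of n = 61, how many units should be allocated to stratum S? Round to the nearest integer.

14

Neyman allocation: n_h = n · N_h S_h / Σ N_i S_i, with n = 61.
  stratum XS: N_h·S_h = 340·23.8 = 8092.00
  stratum S: N_h·S_h = 200·148.9 = 29780.00
  stratum M: N_h·S_h = 280·111.7 = 31276.00
  stratum L: N_h·S_h = 570·103.9 = 59223.00
Σ N_h S_h = 128371.00
n for stratum S = 61·29780.00/128371.00 = 14.151 → 14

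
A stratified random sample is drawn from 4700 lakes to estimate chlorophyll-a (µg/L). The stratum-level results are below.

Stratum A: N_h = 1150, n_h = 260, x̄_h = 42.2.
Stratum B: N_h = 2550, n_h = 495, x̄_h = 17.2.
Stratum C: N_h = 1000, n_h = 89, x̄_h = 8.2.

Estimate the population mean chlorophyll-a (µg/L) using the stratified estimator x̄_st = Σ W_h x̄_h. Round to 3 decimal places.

N = Σ N_h = 4700. Stratum weights W_h = N_h/N.
x̄_st = (1150·42.2 + 2550·17.2 + 1000·8.2) / 4700 = 21.40213

x̄_st ≈ 21.402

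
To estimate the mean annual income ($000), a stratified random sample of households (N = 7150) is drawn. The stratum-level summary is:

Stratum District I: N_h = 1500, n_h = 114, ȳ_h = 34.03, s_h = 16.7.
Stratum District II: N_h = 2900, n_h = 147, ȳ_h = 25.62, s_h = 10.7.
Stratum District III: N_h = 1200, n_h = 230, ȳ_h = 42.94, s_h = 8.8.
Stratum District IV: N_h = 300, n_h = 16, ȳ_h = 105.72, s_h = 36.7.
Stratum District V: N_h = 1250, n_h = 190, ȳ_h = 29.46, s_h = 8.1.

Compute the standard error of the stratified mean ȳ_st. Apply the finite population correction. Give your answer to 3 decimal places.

SE(ȳ_st) ≈ 0.615

V̂(ȳ_st) = Σ W_h² (1 − n_h/N_h) s_h²/n_h, with W_h = N_h/N and N = 7150:
  stratum District I: (1500/7150)²·(1 − 114/1500)·16.7²/114 = 0.099488
  stratum District II: (2900/7150)²·(1 − 147/2900)·10.7²/147 = 0.12163
  stratum District III: (1200/7150)²·(1 − 230/1200)·8.8²/230 = 0.00766617
  stratum District IV: (300/7150)²·(1 − 16/300)·36.7²/16 = 0.140294
  stratum District V: (1250/7150)²·(1 − 190/1250)·8.1²/190 = 0.00894994
V̂(ȳ_st) = 0.378029
SE(ȳ_st) = √0.378029 = 0.61484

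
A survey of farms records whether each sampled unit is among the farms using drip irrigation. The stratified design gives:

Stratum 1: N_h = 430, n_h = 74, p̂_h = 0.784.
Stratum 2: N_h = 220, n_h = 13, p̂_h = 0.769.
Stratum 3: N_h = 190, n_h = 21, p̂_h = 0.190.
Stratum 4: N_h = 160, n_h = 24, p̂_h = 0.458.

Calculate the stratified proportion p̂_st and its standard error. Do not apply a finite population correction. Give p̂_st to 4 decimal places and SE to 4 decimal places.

N = 1000; stratum weights W_h = N_h/N.
p̂_st = Σ W_h p̂_h = (430·0.784 + 220·0.769 + 190·0.190 + 160·0.458)/1000 = 0.61568
V̂(p̂_st) = Σ W_h² p̂_h(1−p̂_h)/(n_h−1):
  stratum 1: (430/1000)²·0.784·0.216/73 = 0.000428927
  stratum 2: (220/1000)²·0.769·0.231/12 = 0.000716477
  stratum 3: (190/1000)²·0.190·0.810/20 = 0.00027779
  stratum 4: (160/1000)²·0.458·0.542/23 = 0.000276297
V̂(p̂_st) = 0.00169949; SE = √V̂ = 0.0412249

p̂_st ≈ 0.6157, SE ≈ 0.0412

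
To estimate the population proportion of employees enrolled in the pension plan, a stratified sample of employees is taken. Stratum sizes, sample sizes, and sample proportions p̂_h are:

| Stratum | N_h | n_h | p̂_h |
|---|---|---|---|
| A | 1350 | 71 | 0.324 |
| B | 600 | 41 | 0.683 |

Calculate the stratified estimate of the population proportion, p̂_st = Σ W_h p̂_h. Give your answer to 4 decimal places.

p̂_st ≈ 0.4345

N = 1950; stratum weights W_h = N_h/N.
p̂_st = Σ W_h p̂_h = (1350·0.324 + 600·0.683)/1950 = 0.43446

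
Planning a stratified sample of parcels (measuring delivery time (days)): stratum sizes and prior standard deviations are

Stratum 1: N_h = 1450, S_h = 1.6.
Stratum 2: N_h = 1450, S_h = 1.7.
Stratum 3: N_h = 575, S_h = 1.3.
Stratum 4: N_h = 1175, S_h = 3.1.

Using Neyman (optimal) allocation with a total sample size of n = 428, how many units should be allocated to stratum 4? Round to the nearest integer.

170

Neyman allocation: n_h = n · N_h S_h / Σ N_i S_i, with n = 428.
  stratum 1: N_h·S_h = 1450·1.6 = 2320.00
  stratum 2: N_h·S_h = 1450·1.7 = 2465.00
  stratum 3: N_h·S_h = 575·1.3 = 747.50
  stratum 4: N_h·S_h = 1175·3.1 = 3642.50
Σ N_h S_h = 9175.00
n for stratum 4 = 428·3642.50/9175.00 = 169.917 → 170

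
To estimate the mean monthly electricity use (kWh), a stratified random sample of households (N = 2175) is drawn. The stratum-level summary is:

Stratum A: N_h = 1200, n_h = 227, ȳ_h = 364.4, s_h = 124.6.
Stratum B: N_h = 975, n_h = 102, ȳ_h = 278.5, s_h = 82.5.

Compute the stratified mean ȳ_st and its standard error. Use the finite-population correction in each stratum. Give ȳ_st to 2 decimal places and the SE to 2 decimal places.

ȳ_st ≈ 325.89, SE ≈ 5.37

ȳ_st = Σ W_h ȳ_h = (1200·364.4 + 975·278.5)/2175 = 325.89310
V̂(ȳ_st) = Σ W_h² (1 − n_h/N_h) s_h²/n_h, with W_h = N_h/N and N = 2175:
  stratum A: (1200/2175)²·(1 − 227/1200)·124.6²/227 = 16.8805
  stratum B: (975/2175)²·(1 − 102/975)·82.5²/102 = 12.0063
V̂(ȳ_st) = 28.8868
SE(ȳ_st) = √28.8868 = 5.37464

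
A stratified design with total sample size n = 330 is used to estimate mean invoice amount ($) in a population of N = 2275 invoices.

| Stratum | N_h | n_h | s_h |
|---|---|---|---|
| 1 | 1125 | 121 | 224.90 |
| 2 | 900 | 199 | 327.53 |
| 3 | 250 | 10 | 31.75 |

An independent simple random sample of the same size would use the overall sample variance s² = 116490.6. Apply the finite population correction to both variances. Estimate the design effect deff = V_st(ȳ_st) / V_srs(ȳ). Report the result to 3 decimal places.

V̂(ȳ_st) = Σ W_h² (1 − n_h/N_h) s_h²/n_h, with W_h = N_h/N and N = 2275:
  stratum 1: (1125/2275)²·(1 − 121/1125)·224.90²/121 = 91.2257
  stratum 2: (900/2275)²·(1 − 199/900)·327.53²/199 = 65.7123
  stratum 3: (250/2275)²·(1 − 10/250)·31.75²/10 = 1.16863
V_st = 158.107
V_srs = (1 − 330/2275)·116490.6/330 = 301.797
deff = V_st / V_srs = 158.107/301.797 = 0.5239

deff ≈ 0.524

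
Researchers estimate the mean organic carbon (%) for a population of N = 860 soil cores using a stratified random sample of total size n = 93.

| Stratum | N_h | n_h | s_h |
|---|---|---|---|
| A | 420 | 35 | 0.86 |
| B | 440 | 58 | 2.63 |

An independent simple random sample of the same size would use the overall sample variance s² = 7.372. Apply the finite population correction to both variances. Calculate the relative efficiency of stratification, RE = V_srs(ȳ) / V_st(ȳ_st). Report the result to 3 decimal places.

RE ≈ 2.229

V̂(ȳ_st) = Σ W_h² (1 − n_h/N_h) s_h²/n_h, with W_h = N_h/N and N = 860:
  stratum A: (420/860)²·(1 − 35/420)·0.86²/35 = 0.00462
  stratum B: (440/860)²·(1 − 58/440)·2.63²/58 = 0.0271021
V_st = 0.0317221
V_srs = (1 − 93/860)·7.372/93 = 0.0706967
Relative efficiency = V_srs / V_st = 0.0706967/0.0317221 = 2.2286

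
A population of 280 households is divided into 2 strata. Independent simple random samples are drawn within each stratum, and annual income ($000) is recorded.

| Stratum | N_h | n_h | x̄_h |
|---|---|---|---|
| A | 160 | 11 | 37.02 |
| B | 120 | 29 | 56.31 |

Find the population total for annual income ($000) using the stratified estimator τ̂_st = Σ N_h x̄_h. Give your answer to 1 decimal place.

τ̂_st ≈ 12680.4

τ̂_st = Σ N_h x̄_h = 160·37.02 + 120·56.31 = 12680.4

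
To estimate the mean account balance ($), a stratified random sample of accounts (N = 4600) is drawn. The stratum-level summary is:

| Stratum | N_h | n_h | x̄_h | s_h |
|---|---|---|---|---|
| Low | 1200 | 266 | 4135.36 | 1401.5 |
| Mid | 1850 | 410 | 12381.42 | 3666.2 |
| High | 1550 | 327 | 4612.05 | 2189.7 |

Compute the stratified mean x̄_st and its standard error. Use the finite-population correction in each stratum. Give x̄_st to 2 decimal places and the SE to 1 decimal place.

x̄_st = Σ W_h x̄_h = (1200·4135.36 + 1850·12381.42 + 1550·4612.05)/4600 = 7612.33402
V̂(x̄_st) = Σ W_h² (1 − n_h/N_h) s_h²/n_h, with W_h = N_h/N and N = 4600:
  stratum Low: (1200/4600)²·(1 − 266/1200)·1401.5²/266 = 391.126
  stratum Mid: (1850/4600)²·(1 − 410/1850)·3666.2²/410 = 4127.31
  stratum High: (1550/4600)²·(1 − 327/1550)·2189.7²/327 = 1313.6
V̂(x̄_st) = 5832.04
SE(x̄_st) = √5832.04 = 76.3678

x̄_st ≈ 7612.33, SE ≈ 76.4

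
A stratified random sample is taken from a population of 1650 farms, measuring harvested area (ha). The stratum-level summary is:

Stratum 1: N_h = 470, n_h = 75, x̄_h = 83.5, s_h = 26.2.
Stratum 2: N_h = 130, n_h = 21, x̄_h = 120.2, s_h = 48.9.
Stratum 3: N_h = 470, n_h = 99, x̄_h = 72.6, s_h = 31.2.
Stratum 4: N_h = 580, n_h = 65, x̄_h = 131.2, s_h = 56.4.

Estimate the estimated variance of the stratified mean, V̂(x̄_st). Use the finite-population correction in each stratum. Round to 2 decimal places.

V̂(x̄_st) = Σ W_h² (1 − n_h/N_h) s_h²/n_h, with W_h = N_h/N and N = 1650:
  stratum 1: (470/1650)²·(1 − 75/470)·26.2²/75 = 0.62412
  stratum 2: (130/1650)²·(1 − 21/130)·48.9²/21 = 0.592653
  stratum 3: (470/1650)²·(1 − 99/470)·31.2²/99 = 0.629764
  stratum 4: (580/1650)²·(1 − 65/580)·56.4²/65 = 5.36923
V̂(x̄_st) = 7.21577

V̂(x̄_st) ≈ 7.22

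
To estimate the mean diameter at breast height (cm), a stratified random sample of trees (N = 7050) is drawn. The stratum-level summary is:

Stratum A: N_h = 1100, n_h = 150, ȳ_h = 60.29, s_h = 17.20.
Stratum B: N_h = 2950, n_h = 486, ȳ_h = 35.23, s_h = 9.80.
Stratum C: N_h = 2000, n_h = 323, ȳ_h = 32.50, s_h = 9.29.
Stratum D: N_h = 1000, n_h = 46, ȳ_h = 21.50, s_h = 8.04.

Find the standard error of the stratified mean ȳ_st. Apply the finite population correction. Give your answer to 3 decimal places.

SE(ȳ_st) ≈ 0.340

V̂(ȳ_st) = Σ W_h² (1 − n_h/N_h) s_h²/n_h, with W_h = N_h/N and N = 7050:
  stratum A: (1100/7050)²·(1 − 150/1100)·17.20²/150 = 0.0414671
  stratum B: (2950/7050)²·(1 − 486/2950)·9.80²/486 = 0.0289002
  stratum C: (2000/7050)²·(1 − 323/2000)·9.29²/323 = 0.0180307
  stratum D: (1000/7050)²·(1 − 46/1000)·8.04²/46 = 0.0269727
V̂(ȳ_st) = 0.115371
SE(ȳ_st) = √0.115371 = 0.339663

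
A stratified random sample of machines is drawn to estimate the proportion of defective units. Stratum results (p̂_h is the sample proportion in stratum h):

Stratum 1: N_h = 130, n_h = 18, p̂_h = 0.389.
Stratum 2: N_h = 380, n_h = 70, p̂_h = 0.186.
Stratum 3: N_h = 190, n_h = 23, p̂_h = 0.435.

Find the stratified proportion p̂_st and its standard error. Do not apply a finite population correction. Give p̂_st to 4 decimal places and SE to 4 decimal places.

N = 700; stratum weights W_h = N_h/N.
p̂_st = Σ W_h p̂_h = (130·0.389 + 380·0.186 + 190·0.435)/700 = 0.29129
V̂(p̂_st) = Σ W_h² p̂_h(1−p̂_h)/(n_h−1):
  stratum 1: (130/700)²·0.389·0.611/17 = 0.000482206
  stratum 2: (380/700)²·0.186·0.814/69 = 0.000646635
  stratum 3: (190/700)²·0.435·0.565/22 = 0.00082305
V̂(p̂_st) = 0.00195189; SE = √V̂ = 0.0441802

p̂_st ≈ 0.2913, SE ≈ 0.0442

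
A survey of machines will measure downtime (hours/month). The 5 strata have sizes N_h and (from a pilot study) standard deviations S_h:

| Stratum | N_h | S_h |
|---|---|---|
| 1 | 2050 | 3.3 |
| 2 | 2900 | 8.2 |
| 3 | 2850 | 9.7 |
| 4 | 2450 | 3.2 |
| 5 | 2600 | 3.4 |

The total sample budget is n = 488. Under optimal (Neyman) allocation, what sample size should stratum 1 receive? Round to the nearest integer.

Neyman allocation: n_h = n · N_h S_h / Σ N_i S_i, with n = 488.
  stratum 1: N_h·S_h = 2050·3.3 = 6765.00
  stratum 2: N_h·S_h = 2900·8.2 = 23780.00
  stratum 3: N_h·S_h = 2850·9.7 = 27645.00
  stratum 4: N_h·S_h = 2450·3.2 = 7840.00
  stratum 5: N_h·S_h = 2600·3.4 = 8840.00
Σ N_h S_h = 74870.00
n for stratum 1 = 488·6765.00/74870.00 = 44.094 → 44

44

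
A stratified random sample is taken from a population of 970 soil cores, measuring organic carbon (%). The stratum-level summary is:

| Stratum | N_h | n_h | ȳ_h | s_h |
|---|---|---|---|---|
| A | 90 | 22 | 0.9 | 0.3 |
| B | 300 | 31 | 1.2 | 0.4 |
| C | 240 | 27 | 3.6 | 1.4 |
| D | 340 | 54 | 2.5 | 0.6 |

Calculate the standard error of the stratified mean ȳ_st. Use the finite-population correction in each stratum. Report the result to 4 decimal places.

V̂(ȳ_st) = Σ W_h² (1 − n_h/N_h) s_h²/n_h, with W_h = N_h/N and N = 970:
  stratum A: (90/970)²·(1 − 22/90)·0.3²/22 = 2.6609e-05
  stratum B: (300/970)²·(1 − 31/300)·0.4²/31 = 0.000442678
  stratum C: (240/970)²·(1 − 27/240)·1.4²/27 = 0.00394403
  stratum D: (340/970)²·(1 − 54/340)·0.6²/54 = 0.000688986
V̂(ȳ_st) = 0.0051023
SE(ȳ_st) = √0.0051023 = 0.0714304

SE(ȳ_st) ≈ 0.0714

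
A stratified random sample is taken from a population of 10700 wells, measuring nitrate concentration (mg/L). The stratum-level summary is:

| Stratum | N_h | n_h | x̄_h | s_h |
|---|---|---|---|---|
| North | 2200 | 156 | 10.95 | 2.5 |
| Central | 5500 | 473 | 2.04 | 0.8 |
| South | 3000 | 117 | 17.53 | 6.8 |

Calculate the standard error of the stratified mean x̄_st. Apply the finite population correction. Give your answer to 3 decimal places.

SE(x̄_st) ≈ 0.178

V̂(x̄_st) = Σ W_h² (1 − n_h/N_h) s_h²/n_h, with W_h = N_h/N and N = 10700:
  stratum North: (2200/10700)²·(1 − 156/2200)·2.5²/156 = 0.00157359
  stratum Central: (5500/10700)²·(1 − 473/5500)·0.8²/473 = 0.000326755
  stratum South: (3000/10700)²·(1 − 117/3000)·6.8²/117 = 0.0298559
V̂(x̄_st) = 0.0317563
SE(x̄_st) = √0.0317563 = 0.178203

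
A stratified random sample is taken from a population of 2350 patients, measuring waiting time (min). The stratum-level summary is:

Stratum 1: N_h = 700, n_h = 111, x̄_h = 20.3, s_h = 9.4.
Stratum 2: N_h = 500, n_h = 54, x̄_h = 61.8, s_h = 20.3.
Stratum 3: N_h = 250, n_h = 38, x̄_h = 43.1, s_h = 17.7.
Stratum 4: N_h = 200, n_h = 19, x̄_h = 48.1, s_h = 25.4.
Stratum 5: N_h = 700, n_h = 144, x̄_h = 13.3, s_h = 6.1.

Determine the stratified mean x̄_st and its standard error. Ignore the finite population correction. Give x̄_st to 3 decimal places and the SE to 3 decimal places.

x̄_st ≈ 31.836, SE ≈ 0.882

x̄_st = Σ W_h x̄_h = (700·20.3 + 500·61.8 + 250·43.1 + 200·48.1 + 700·13.3)/2350 = 31.83617
V̂(x̄_st) = Σ W_h² s_h²/n_h, with W_h = N_h/N and N = 2350:
  stratum 1: (700/2350)²·9.4²/111 = 0.0706306
  stratum 2: (500/2350)²·20.3²/54 = 0.345464
  stratum 3: (250/2350)²·17.7²/38 = 0.0933055
  stratum 4: (200/2350)²·25.4²/19 = 0.245945
  stratum 5: (700/2350)²·6.1²/144 = 0.0229275
V̂(x̄_st) = 0.778273
SE(x̄_st) = √0.778273 = 0.882198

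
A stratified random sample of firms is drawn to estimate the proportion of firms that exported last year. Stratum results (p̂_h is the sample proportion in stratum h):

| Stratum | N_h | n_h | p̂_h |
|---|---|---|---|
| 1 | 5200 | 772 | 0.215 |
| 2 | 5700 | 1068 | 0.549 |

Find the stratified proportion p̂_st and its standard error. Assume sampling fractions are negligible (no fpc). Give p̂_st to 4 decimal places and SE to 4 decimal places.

p̂_st ≈ 0.3897, SE ≈ 0.0106

N = 10900; stratum weights W_h = N_h/N.
p̂_st = Σ W_h p̂_h = (5200·0.215 + 5700·0.549)/10900 = 0.38966
V̂(p̂_st) = Σ W_h² p̂_h(1−p̂_h)/(n_h−1):
  stratum 1: (5200/10900)²·0.215·0.785/771 = 4.98204e-05
  stratum 2: (5700/10900)²·0.549·0.451/1067 = 6.34572e-05
V̂(p̂_st) = 0.000113278; SE = √V̂ = 0.0106432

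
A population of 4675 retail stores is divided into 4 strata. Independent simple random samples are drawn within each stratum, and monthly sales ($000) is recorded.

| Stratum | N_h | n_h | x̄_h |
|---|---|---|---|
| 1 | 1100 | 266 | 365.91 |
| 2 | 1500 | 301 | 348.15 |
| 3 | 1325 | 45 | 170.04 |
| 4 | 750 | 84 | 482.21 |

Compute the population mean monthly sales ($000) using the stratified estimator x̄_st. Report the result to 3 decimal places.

x̄_st ≈ 323.355

N = Σ N_h = 4675. Stratum weights W_h = N_h/N.
x̄_st = (1100·365.91 + 1500·348.15 + 1325·170.04 + 750·482.21) / 4675 = 323.35540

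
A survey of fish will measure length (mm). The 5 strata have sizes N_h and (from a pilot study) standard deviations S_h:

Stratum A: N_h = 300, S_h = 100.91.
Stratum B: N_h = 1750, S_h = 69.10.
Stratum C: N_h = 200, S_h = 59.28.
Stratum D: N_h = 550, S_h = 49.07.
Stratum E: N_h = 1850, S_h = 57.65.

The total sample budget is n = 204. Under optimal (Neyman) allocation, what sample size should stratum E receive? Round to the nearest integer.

73

Neyman allocation: n_h = n · N_h S_h / Σ N_i S_i, with n = 204.
  stratum A: N_h·S_h = 300·100.91 = 30273.00
  stratum B: N_h·S_h = 1750·69.10 = 120925.00
  stratum C: N_h·S_h = 200·59.28 = 11856.00
  stratum D: N_h·S_h = 550·49.07 = 26988.50
  stratum E: N_h·S_h = 1850·57.65 = 106652.50
Σ N_h S_h = 296695.00
n for stratum E = 204·106652.50/296695.00 = 73.332 → 73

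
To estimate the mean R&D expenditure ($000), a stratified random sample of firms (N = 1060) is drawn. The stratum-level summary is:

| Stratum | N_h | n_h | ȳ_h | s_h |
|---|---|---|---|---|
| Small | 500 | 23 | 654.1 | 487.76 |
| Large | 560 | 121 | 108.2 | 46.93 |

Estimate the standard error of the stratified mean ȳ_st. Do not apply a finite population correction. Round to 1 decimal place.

SE(ȳ_st) ≈ 48.0

V̂(ȳ_st) = Σ W_h² s_h²/n_h, with W_h = N_h/N and N = 1060:
  stratum Small: (500/1060)²·487.76²/23 = 2301.51
  stratum Large: (560/1060)²·46.93²/121 = 5.08019
V̂(ȳ_st) = 2306.59
SE(ȳ_st) = √2306.59 = 48.027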